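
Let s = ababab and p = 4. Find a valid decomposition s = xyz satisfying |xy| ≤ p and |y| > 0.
x = 'aba', y = 'b', z = 'ab'

For s = ababab and p = 4, one valid decomposition is:
- x = 'aba' (length 3)
- y = 'b' (length 1)
- z = 'ab' (length 2)

Verification:
- xyz = 'aba' + 'b' + 'ab' = ababab ✓
- |xy| = 4 ≤ 4 ✓
- |y| = 1 > 0 ✓

All pumping lemma constraints are satisfied.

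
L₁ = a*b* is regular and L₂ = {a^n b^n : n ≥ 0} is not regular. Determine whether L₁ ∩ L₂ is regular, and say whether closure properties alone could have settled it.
No — L₁ ∩ L₂ is not regular.

Every string a^n b^n already lies in a*b*, so L₁ ∩ L₂ = {a^n b^n : n ≥ 0} = L₂ itself, which is the standard non-regular language (pump s = a^p b^p).

Note that the bare facts "L₁ regular, L₂ non-regular" do not settle the question by themselves: the closure of regular languages under ∪, ∩, complement and difference applies only when BOTH operands are regular. With a non-regular operand the result can come out regular or non-regular depending on the specific languages, so one has to work out L₁ ∩ L₂ for this particular pair, as above.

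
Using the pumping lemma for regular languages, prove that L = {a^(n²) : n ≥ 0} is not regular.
Assume for contradiction that L is regular, and let p ≥ 1 be the pumping length given by the pumping lemma.
Choose s = a^(p²). Then s ∈ L and |s| = p² ≥ p.
By the pumping lemma, s = xyz for some x, y, z with |xy| ≤ p, |y| ≥ 1, and xy^i z ∈ L for every i ≥ 0.
Here y = a^k for some k with 1 ≤ k ≤ |xy| ≤ p.

Take i = 2: |xy²z| = p² + k.
Now p² < p² + k ≤ p² + p < p² + 2p + 1 = (p + 1)².
So |xy²z| lies strictly between the consecutive squares p² and (p + 1)², hence is not a perfect square, and xy²z ∉ L.

This contradicts the pumping lemma, which requires xy^i z ∈ L for all i ≥ 0.
Hence L = {a^(n²) : n ≥ 0} is not regular. ∎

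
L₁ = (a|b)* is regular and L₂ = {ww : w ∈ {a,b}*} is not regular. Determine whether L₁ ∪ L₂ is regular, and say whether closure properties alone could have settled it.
Yes — L₁ ∪ L₂ is regular.

{ww} ⊆ (a|b)*, so L₁ ∪ L₂ = (a|b)*, which is regular.

Note that the bare facts "L₁ regular, L₂ non-regular" do not settle the question by themselves: the closure of regular languages under ∪, ∩, complement and difference applies only when BOTH operands are regular. With a non-regular operand the result can come out regular or non-regular depending on the specific languages, so one has to work out L₁ ∪ L₂ for this particular pair, as above.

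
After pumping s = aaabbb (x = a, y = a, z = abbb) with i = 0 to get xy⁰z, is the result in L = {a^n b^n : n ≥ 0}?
No

xy⁰z = a · ε · abbb = aabbb.
aabbb has 2 a's and 3 b's; 2 ≠ 3, so it is not in L.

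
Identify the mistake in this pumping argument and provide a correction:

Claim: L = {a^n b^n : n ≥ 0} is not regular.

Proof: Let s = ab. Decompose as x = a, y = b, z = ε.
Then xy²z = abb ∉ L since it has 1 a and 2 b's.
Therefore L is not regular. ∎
Error: The string s = ab might be shorter than the pumping length p.

Correction: Choose s = a^p b^p to ensure |s| ≥ p. Also, the decomposition is wrong: with |xy| ≤ p, y cannot include b's when s starts with p a's.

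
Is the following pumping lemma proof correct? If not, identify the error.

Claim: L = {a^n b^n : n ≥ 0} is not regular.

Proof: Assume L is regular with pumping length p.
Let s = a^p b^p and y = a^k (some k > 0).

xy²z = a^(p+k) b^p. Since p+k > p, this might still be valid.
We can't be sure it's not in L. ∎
The proof is INCORRECT.

Error: The conclusion is wrong.
xy²z = a^(p+k) b^p is definitely NOT in L because the number of a's (p+k) ≠ number of b's (p).
The proof incorrectly doubts what is actually a valid contradiction.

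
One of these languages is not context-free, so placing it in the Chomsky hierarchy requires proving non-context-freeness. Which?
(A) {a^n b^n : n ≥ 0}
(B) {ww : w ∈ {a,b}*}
(B) {ww : w ∈ {a,b}*}

(B) {ww : w ∈ {a,b}*} requires the CFL pumping lemma.

- {a^n b^n : n ≥ 0} is context-free (but not regular)
  • Can be shown non-regular with the regular pumping lemma
  • After pumping, the number of a's and b's become unequal

- {ww : w ∈ {a,b}*} is NOT context-free
  • Requires the CFL pumping lemma to prove
  • Even a PDA cannot compare two arbitrary halves symbol by symbol; CFL pumping on a^p b^p a^p b^p fails

The CFL pumping lemma is "stronger" in that it can prove non-membership
in the larger class of context-free languages.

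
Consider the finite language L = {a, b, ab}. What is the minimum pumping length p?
p = 3

For a finite language L, the pumping lemma holds vacuously if p > max|s| for s ∈ L.

The longest string in L = {a, b, ab} has length 2.
If p = 3, then no string s ∈ L has |s| ≥ p, so the condition is vacuously true.

The minimum pumping length is p = 3.

Why no smaller p works: for any p ≤ 2, the longest string s ∈ L has |s| = 2 ≥ p, so it would
have to be pumpable; but pumping up (i = 2, 3, ...) produces ever longer strings, which cannot all lie in the
finite language L. So the pumping property fails for every p ≤ 2.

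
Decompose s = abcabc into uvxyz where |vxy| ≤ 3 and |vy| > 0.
u='ab', v='c', x='a', y='b', z='c'

For s = abcabc with pumping length p = 3:

One valid decomposition:
- u = 'ab'
- v = 'c'
- x = 'a'
- y = 'b'
- z = 'c'

Verification:
- uvxyz = 'ab' + 'c' + 'a' + 'b' + 'c' = abcabc ✓
- |vxy| = |'cab'| = 3 ≤ 3 ✓
- |vy| = |'cb'| = 2 > 0 ✓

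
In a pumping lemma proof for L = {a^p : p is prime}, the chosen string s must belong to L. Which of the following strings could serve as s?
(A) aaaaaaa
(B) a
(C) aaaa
(A) aaaaaaa

The pumping lemma is applied to a string s that lies in L, so first check membership of each option:
- (A) aaaaaaa has length 7, which is prime, so it is in L ✓
- (B) a has length 1, which is not prime, so it is not in L ✗
- (C) aaaa has length 4 = 2 × 2, which is not prime, so it is not in L ✗

Only (A) aaaaaaa is in L, so it is the only candidate that could play the role of s.
(In a complete proof one picks s in terms of the pumping length p so that |s| ≥ p is guaranteed; a fixed string like aaaaaaa illustrates the shape of such an s.)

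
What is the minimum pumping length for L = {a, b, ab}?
p = 3

For a finite language L, the pumping lemma holds vacuously if p > max|s| for s ∈ L.

The longest string in L = {a, b, ab} has length 2.
If p = 3, then no string s ∈ L has |s| ≥ p, so the condition is vacuously true.

The minimum pumping length is p = 3.

Why no smaller p works: for any p ≤ 2, the longest string s ∈ L has |s| = 2 ≥ p, so it would
have to be pumpable; but pumping up (i = 2, 3, ...) produces ever longer strings, which cannot all lie in the
finite language L. So the pumping property fails for every p ≤ 2.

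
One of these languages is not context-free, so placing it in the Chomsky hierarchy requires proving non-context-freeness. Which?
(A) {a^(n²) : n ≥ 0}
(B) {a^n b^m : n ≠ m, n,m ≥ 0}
(A) {a^(n²) : n ≥ 0}

(A) {a^(n²) : n ≥ 0} requires the CFL pumping lemma.

- {a^n b^m : n ≠ m, n,m ≥ 0} is context-free (but not regular)
  • Can be shown non-regular with the regular pumping lemma
  • After pumping a's, we can make n = m

- {a^(n²) : n ≥ 0} is NOT context-free
  • Requires the CFL pumping lemma to prove
  • Gaps between squares grow unboundedly

The CFL pumping lemma is "stronger" in that it can prove non-membership
in the larger class of context-free languages.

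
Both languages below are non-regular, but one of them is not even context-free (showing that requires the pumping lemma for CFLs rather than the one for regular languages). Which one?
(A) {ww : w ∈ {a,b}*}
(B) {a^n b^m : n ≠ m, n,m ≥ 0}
(A) {ww : w ∈ {a,b}*}

(A) {ww : w ∈ {a,b}*} requires the CFL pumping lemma.

- {a^n b^m : n ≠ m, n,m ≥ 0} is context-free (but not regular)
  • Can be shown non-regular with the regular pumping lemma
  • After pumping a's, we can make n = m

- {ww : w ∈ {a,b}*} is NOT context-free
  • Requires the CFL pumping lemma to prove
  • Cannot verify equality of two arbitrary substrings

The CFL pumping lemma is "stronger" in that it can prove non-membership
in the larger class of context-free languages.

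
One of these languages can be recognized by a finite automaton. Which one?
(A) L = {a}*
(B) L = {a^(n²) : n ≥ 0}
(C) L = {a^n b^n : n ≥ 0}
(A) {a}*

(A) L = {a}* is regular.

This can be recognized by a finite automaton (DFA/NFA).
Regular expressions like {a}* define regular languages.

The other choices are not regular:
- {a^(n²) : n ≥ 0}: After pumping, length is no longer a perfect square
- {a^n b^n : n ≥ 0}: After pumping, the number of a's and b's become unequal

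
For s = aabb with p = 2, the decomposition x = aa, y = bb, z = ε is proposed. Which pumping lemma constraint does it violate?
Violated: |xy| ≤ p

The decomposition x = aa, y = bb, z = ε for s = aabb with p = 2
violates the constraint: |xy| ≤ p

|xy| = |aabb| = 4 > 2 = p. The decomposition puts too many characters in xy.

Pumping lemma constraints:
1. xyz = s (decomposition is valid)
2. |xy| ≤ p
3. |y| > 0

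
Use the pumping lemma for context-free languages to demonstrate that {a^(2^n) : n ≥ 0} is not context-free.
Assume for contradiction that L is context-free, and let p ≥ 1 be the pumping length given by the pumping lemma for CFLs.
Choose s = a^(2^p). Then s ∈ L and |s| = 2^p ≥ p.
By the CFL pumping lemma, s = uvxyz for some u, v, x, y, z with |vxy| ≤ p, |vy| ≥ 1, and uv^i xy^i z ∈ L for every i ≥ 0.
All symbols are a's, so only lengths matter: let k = |vy|, with 1 ≤ k ≤ |vxy| ≤ p < 2^p.

Take i = 2: |uv²xy²z| = 2^p + k, and 2^p < 2^p + k < 2^p + 2^p = 2^(p+1).
So the length lies strictly between consecutive powers of two and is not a power of 2; uv²xy²z ∉ L.

This contradicts the CFL pumping lemma, which requires uv^i xy^i z ∈ L for all i ≥ 0.
Hence L = {a^(2^n) : n ≥ 0} is not context-free. ∎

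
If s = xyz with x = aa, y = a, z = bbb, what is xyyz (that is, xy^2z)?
aaaabbb

Given x = 'aa', y = 'a', z = 'bbb' and i = 2:

xy^2z = x + y·y·...·y (2 times) + z
       = 'aa' + 'a'^2 + 'bbb'
       = 'aa' + 'aa' + 'bbb'
       = 'aaaabbb'

The pumped string is 'aaaabbb' with length 7.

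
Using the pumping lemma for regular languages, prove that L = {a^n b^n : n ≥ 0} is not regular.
Assume for contradiction that L is regular, and let p ≥ 1 be the pumping length given by the pumping lemma.
Choose s = a^p b^p. Then s ∈ L and |s| = 2p ≥ p.
By the pumping lemma, s = xyz for some x, y, z with |xy| ≤ p, |y| ≥ 1, and xy^i z ∈ L for every i ≥ 0.
Since |xy| ≤ p and the first p symbols of s are all a's, we must have y = a^k for some k with 1 ≤ k ≤ p.

Take i = 0: xy⁰z = a^(p − k) b^p.
This string has p − k a's but p b's, and p − k < p because k ≥ 1. So xy⁰z ∉ L.

This contradicts the pumping lemma, which requires xy^i z ∈ L for all i ≥ 0.
Hence L = {a^n b^n : n ≥ 0} is not regular. ∎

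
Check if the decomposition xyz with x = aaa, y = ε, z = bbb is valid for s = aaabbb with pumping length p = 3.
Violated: |y| > 0

The decomposition x = aaa, y = ε, z = bbb for s = aaabbb with p = 3
violates the constraint: |y| > 0

|y| = 0, but the pumping lemma requires |y| > 0 (y must be non-empty).

Pumping lemma constraints:
1. xyz = s (decomposition is valid)
2. |xy| ≤ p
3. |y| > 0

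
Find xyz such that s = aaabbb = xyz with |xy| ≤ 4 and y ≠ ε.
x = 'a', y = 'aa', z = 'bbb'

For s = aaabbb and p = 4, one valid decomposition is:
- x = 'a' (length 1)
- y = 'aa' (length 2)
- z = 'bbb' (length 3)

Verification:
- xyz = 'a' + 'aa' + 'bbb' = aaabbb ✓
- |xy| = 3 ≤ 4 ✓
- |y| = 2 > 0 ✓

All pumping lemma constraints are satisfied.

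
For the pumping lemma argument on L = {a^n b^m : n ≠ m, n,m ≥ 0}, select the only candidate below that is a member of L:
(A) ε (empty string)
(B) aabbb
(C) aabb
(B) aabbb

The pumping lemma is applied to a string s that lies in L, so first check membership of each option:
- (A) ε = a^0 b^0 has n = m = 0, so it is not in L ✗
- (B) aabbb = a^2 b^3 with 2 ≠ 3, so it is in L ✓
- (C) aabb = a^2 b^2 has n = m = 2, so it is not in L ✗

Only (B) aabbb is in L, so it is the only candidate that could play the role of s.
(In a complete proof one picks s in terms of the pumping length p so that |s| ≥ p is guaranteed; a fixed string like aabbb illustrates the shape of such an s.)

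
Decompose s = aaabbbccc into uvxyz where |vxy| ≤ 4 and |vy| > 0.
u='aa', v='a', x='bb', y='b', z='ccc'

For s = aaabbbccc with pumping length p = 4:

One valid decomposition:
- u = 'aa'
- v = 'a'
- x = 'bb'
- y = 'b'
- z = 'ccc'

Verification:
- uvxyz = 'aa' + 'a' + 'bb' + 'b' + 'ccc' = aaabbbccc ✓
- |vxy| = |'abbb'| = 4 ≤ 4 ✓
- |vy| = |'ab'| = 2 > 0 ✓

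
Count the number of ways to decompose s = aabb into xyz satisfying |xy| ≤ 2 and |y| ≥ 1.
3

For s = 'aabb' with pumping length p = 2:

Constraints: |xy| ≤ 2, |y| > 0

Valid decompositions (|xy| ≤ p, |y| ≥ 1):
  • x='', y='a', z='abb'
  • x='a', y='a', z='bb'
  • x='', y='aa', z='bb'

Total count: 3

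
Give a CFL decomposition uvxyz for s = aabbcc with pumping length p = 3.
u='aa', v='b', x='b', y='c', z='c'

For s = aabbcc with pumping length p = 3:

One valid decomposition:
- u = 'aa'
- v = 'b'
- x = 'b'
- y = 'c'
- z = 'c'

Verification:
- uvxyz = 'aa' + 'b' + 'b' + 'c' + 'c' = aabbcc ✓
- |vxy| = |'bbc'| = 3 ≤ 3 ✓
- |vy| = |'bc'| = 2 > 0 ✓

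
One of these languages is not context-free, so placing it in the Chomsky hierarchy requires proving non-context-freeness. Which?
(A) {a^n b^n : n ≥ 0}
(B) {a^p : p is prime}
(B) {a^p : p is prime}

(B) {a^p : p is prime} requires the CFL pumping lemma.

- {a^n b^n : n ≥ 0} is context-free (but not regular)
  • Can be shown non-regular with the regular pumping lemma
  • After pumping, the number of a's and b's become unequal

- {a^p : p is prime} is NOT context-free
  • Requires the CFL pumping lemma to prove
  • The CFL pumping lemma also fails because prime gaps are unbounded

The CFL pumping lemma is "stronger" in that it can prove non-membership
in the larger class of context-free languages.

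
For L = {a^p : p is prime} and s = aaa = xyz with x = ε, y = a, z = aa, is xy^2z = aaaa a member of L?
No

xy²z = ε · aa · aa = aaaa.
aaaa has length 4 = 2 × 2, which is not prime, so it is not in L.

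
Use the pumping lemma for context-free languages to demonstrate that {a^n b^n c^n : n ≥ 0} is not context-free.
Assume for contradiction that L is context-free, and let p ≥ 1 be the pumping length given by the pumping lemma for CFLs.
Choose s = a^p b^p c^p. Then s ∈ L and |s| = 3p ≥ p.
By the CFL pumping lemma, s = uvxyz for some u, v, x, y, z with |vxy| ≤ p, |vy| ≥ 1, and uv^i xy^i z ∈ L for every i ≥ 0.

Because |vxy| ≤ p, the window vxy cannot contain both an a and a c: any substring of s containing both must include the entire block b^p plus at least one a and one c, so it has length ≥ p + 2 > p.
Hence at least one of the letters a, c does not occur in vy at all.

Take i = 0: the string uxz is obtained from s by deleting |vy| ≥ 1 symbols, so |uxz| = 3p − |vy| < 3p.
But the letter (a or c) that does not occur in vy still occurs exactly p times in uxz. Every string of L with exactly p copies of some letter is a^p b^p c^p, of length 3p. Since |uxz| < 3p, uxz ∉ L.

This contradicts the CFL pumping lemma, which requires uv^i xy^i z ∈ L for all i ≥ 0.
Hence L = {a^n b^n c^n : n ≥ 0} is not context-free. ∎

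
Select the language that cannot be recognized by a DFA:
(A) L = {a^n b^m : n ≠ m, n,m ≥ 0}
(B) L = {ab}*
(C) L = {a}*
(A) {a^n b^m : n ≠ m, n,m ≥ 0}

(A) L = {a^n b^m : n ≠ m, n,m ≥ 0} is NOT regular.

The pumping lemma can be used to prove this:
After pumping a's, we can make n = m

The other languages are regular because they can be recognized by finite automata.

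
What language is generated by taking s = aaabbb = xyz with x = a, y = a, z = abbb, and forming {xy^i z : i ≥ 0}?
{xy^i z : i ≥ 0} = {a^(2+i) b^3 : i ≥ 0} = {aabbb, aaabbb, aaaabbb, ...}

With x = a, y = a, z = abbb: Starting with aaabbb and pumping the second 'a', we get strings with 2+i a's followed by 3 b's for i = 0, 1, 2, ...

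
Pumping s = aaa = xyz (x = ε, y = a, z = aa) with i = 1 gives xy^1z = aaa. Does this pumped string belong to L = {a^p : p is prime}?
Yes

xy¹z = ε · a · aa = aaa.
aaa has length 3, which is prime, so it is in L.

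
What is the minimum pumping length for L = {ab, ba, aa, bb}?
p = 3

For a finite language L, the pumping lemma holds vacuously if p > max|s| for s ∈ L.

The longest string in L = {ab, ba, aa, bb} has length 2.
If p = 3, then no string s ∈ L has |s| ≥ p, so the condition is vacuously true.

The minimum pumping length is p = 3.

Why no smaller p works: for any p ≤ 2, the longest string s ∈ L has |s| = 2 ≥ p, so it would
have to be pumpable; but pumping up (i = 2, 3, ...) produces ever longer strings, which cannot all lie in the
finite language L. So the pumping property fails for every p ≤ 2.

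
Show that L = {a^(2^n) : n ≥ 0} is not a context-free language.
Assume for contradiction that L is context-free, and let p ≥ 1 be the pumping length given by the pumping lemma for CFLs.
Choose s = a^(2^p). Then s ∈ L and |s| = 2^p ≥ p.
By the CFL pumping lemma, s = uvxyz for some u, v, x, y, z with |vxy| ≤ p, |vy| ≥ 1, and uv^i xy^i z ∈ L for every i ≥ 0.
All symbols are a's, so only lengths matter: let k = |vy|, with 1 ≤ k ≤ |vxy| ≤ p < 2^p.

Take i = 2: |uv²xy²z| = 2^p + k, and 2^p < 2^p + k < 2^p + 2^p = 2^(p+1).
So the length lies strictly between consecutive powers of two and is not a power of 2; uv²xy²z ∉ L.

This contradicts the CFL pumping lemma, which requires uv^i xy^i z ∈ L for all i ≥ 0.
Hence L = {a^(2^n) : n ≥ 0} is not context-free. ∎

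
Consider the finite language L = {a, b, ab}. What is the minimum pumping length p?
p = 3

For a finite language L, the pumping lemma holds vacuously if p > max|s| for s ∈ L.

The longest string in L = {a, b, ab} has length 2.
If p = 3, then no string s ∈ L has |s| ≥ p, so the condition is vacuously true.

The minimum pumping length is p = 3.

Why no smaller p works: for any p ≤ 2, the longest string s ∈ L has |s| = 2 ≥ p, so it would
have to be pumpable; but pumping up (i = 2, 3, ...) produces ever longer strings, which cannot all lie in the
finite language L. So the pumping property fails for every p ≤ 2.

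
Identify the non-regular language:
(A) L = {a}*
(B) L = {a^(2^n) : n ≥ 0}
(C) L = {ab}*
(B) {a^(2^n) : n ≥ 0}

(B) L = {a^(2^n) : n ≥ 0} is NOT regular.

The pumping lemma can be used to prove this:
After pumping, length is no longer a power of 2

The other languages are regular because they can be recognized by finite automata.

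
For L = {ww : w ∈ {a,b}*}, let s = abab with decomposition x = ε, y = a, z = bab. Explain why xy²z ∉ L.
xy²z = aabab ∉ L

Pumping with i = 2 replaces y = a by y² = aa:
- Original: s = xyz = abab; abab splits into halves ab · ab, which are equal, so it is in L (w = ab)
- Pumped: xy²z = ε · aa · bab = aabab
- aabab has odd length 5, so it cannot be written as ww and is not in L

The pumping lemma would require xy²z ∈ L, so this decomposition yields a contradiction.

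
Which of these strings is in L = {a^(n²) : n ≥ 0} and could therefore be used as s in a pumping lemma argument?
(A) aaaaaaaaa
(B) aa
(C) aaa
(A) aaaaaaaaa

The pumping lemma is applied to a string s that lies in L, so first check membership of each option:
- (A) aaaaaaaaa has length 9 = 3², a perfect square, so it is in L ✓
- (B) aa has length 2, strictly between 1² = 1 and 2² = 4, so it is not in L ✗
- (C) aaa has length 3, strictly between 1² = 1 and 2² = 4, so it is not in L ✗

Only (A) aaaaaaaaa is in L, so it is the only candidate that could play the role of s.
(In a complete proof one picks s in terms of the pumping length p so that |s| ≥ p is guaranteed; a fixed string like aaaaaaaaa illustrates the shape of such an s.)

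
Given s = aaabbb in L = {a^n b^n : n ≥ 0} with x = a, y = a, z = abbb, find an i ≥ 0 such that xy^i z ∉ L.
i = 0

xy⁰z = a · ε · abbb = aabbb; aabbb has 2 a's and 3 b's; 2 ≠ 3, so it is not in L.
(Other choices also work, e.g. i = 2, 3; only i = 1 is guaranteed to stay in L since xy¹z = s.)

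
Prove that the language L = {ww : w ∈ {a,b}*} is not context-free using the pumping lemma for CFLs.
Assume for contradiction that L is context-free, and let p ≥ 1 be the pumping length given by the pumping lemma for CFLs.
Choose s = a^p b^p a^p b^p. Then s ∈ L (take w = a^p b^p) and |s| = 4p ≥ p.
By the CFL pumping lemma, s = uvxyz for some u, v, x, y, z with |vxy| ≤ p, |vy| ≥ 1, and uv^i xy^i z ∈ L for every i ≥ 0.

Write s as four blocks A₁ B₁ A₂ B₂ with A₁ = A₂ = a^p and B₁ = B₂ = b^p. Since |vxy| ≤ p, the window vxy lies inside at most two adjacent blocks. Take i = 0 and let t = uxz, so |t| = 4p − |vy| with 1 ≤ |vy| ≤ p. If |t| is odd, t ∉ L immediately, so assume |vy| is even (hence |vy| ≥ 2) and |t|/2 = 2p − |vy|/2, which satisfies p ≤ |t|/2 ≤ 2p − 1.

Case 1 (vxy inside A₁B₁): t = a^(p−j) b^(p−l) a^p b^p with j + l = |vy|. The second half of t has length < 2p, so it is a suffix of the trailing a^p b^p and ends in b; the first half is a^(p−j) b^(p−l) a^((j+l)/2), which ends in a because (j+l)/2 ≥ 1. The halves differ, so t ∉ L.

Case 2 (vxy inside B₁A₂, straddling the middle): t = a^p b^(p−j) a^(p−l) b^p with j + l = |vy|. If t = ww, then w is a prefix of t of length ≥ p, so w begins with a^p; and w is a suffix of t of length ≥ p, so w ends with b^p. That forces |w| ≥ 2p, contradicting |w| = |t|/2 ≤ 2p − 1. So t ∉ L.

Case 3 (vxy inside A₂B₂): t = a^p b^p a^(p−j) b^(p−l) with j + l = |vy|. The first half of t is a prefix of a^p b^p, so it begins with a; the second half is b^((j+l)/2) a^(p−j) b^(p−l), which begins with b. The halves differ, so t ∉ L.

In every case uv⁰xy⁰z = uxz ∉ L.

This contradicts the CFL pumping lemma, which requires uv^i xy^i z ∈ L for all i ≥ 0.
Hence L = {ww : w ∈ {a,b}*} is not context-free. ∎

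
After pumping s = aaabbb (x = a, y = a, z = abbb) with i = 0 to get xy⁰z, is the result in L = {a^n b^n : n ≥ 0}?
No

xy⁰z = a · ε · abbb = aabbb.
aabbb has 2 a's and 3 b's; 2 ≠ 3, so it is not in L.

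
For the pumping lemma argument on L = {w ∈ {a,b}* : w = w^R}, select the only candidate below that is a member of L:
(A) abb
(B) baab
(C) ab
(B) baab

The pumping lemma is applied to a string s that lies in L, so first check membership of each option:
- (A) abb reversed is bba ≠ abb, so it is not a palindrome and is not in L ✗
- (B) baab reversed is baab, the same string, so it is a palindrome and is in L ✓
- (C) ab reversed is ba ≠ ab, so it is not a palindrome and is not in L ✗

Only (B) baab is in L, so it is the only candidate that could play the role of s.
(In a complete proof one picks s in terms of the pumping length p so that |s| ≥ p is guaranteed; a fixed string like baab illustrates the shape of such an s.)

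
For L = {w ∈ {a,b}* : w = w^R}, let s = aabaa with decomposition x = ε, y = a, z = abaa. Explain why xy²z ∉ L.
xy²z = aaabaa ∉ L

Pumping with i = 2 replaces y = a by y² = aa:
- Original: s = xyz = aabaa; aabaa reversed is aabaa, the same string, so it is a palindrome and is in L
- Pumped: xy²z = ε · aa · abaa = aaabaa
- aaabaa reversed is aabaaa ≠ aaabaa, so it is not a palindrome and is not in L

The pumping lemma would require xy²z ∈ L, so this decomposition yields a contradiction.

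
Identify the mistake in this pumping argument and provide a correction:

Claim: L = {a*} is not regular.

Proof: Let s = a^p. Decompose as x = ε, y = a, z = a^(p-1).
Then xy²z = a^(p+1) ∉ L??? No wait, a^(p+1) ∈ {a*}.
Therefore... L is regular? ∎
Error: The proof attempts to show a*  is not regular, but a* IS regular!

Correction: a* is a regular language (recognized by a simple DFA with one accepting state and self-loop on 'a'). The pumping lemma can only prove non-regularity, not regularity. For regular languages, pumping always works.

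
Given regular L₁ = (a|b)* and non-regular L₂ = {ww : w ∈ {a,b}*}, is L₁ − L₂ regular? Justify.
No — L₁ − L₂ is not regular.

L₁ − L₂ is the complement of {ww} within {a,b}*. If it were regular, its complement {ww} would be regular as well (regular languages are closed under complement) — contradiction. So L₁ − L₂ is not regular.

Note that the bare facts "L₁ regular, L₂ non-regular" do not settle the question by themselves: the closure of regular languages under ∪, ∩, complement and difference applies only when BOTH operands are regular. With a non-regular operand the result can come out regular or non-regular depending on the specific languages, so one has to work out L₁ − L₂ for this particular pair, as above.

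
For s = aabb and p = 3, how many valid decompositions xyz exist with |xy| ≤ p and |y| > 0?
6

For s = 'aabb' with pumping length p = 3:

Constraints: |xy| ≤ 3, |y| > 0

Valid decompositions (|xy| ≤ p, |y| ≥ 1):
  • x='', y='a', z='abb'
  • x='a', y='a', z='bb'
  • x='', y='aa', z='bb'
  • x='aa', y='b', z='b'
  • x='a', y='ab', z='b'
  • x='', y='aab', z='b'

Total count: 6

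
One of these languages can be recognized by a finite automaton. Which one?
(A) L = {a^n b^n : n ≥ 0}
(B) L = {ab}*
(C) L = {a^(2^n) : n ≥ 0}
(B) {ab}*

(B) L = {ab}* is regular.

This can be recognized by a finite automaton (DFA/NFA).
Regular expressions like {ab}* define regular languages.

The other choices are not regular:
- {a^(2^n) : n ≥ 0}: After pumping, length is no longer a power of 2
- {a^n b^n : n ≥ 0}: After pumping, the number of a's and b's become unequal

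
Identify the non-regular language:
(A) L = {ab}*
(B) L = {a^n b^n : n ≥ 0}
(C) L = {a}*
(B) {a^n b^n : n ≥ 0}

(B) L = {a^n b^n : n ≥ 0} is NOT regular.

The pumping lemma can be used to prove this:
After pumping, the number of a's and b's become unequal

The other languages are regular because they can be recognized by finite automata.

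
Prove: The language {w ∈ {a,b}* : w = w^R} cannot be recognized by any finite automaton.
Assume for contradiction that L is regular, and let p ≥ 1 be the pumping length given by the pumping lemma.
Choose s = a^p b a^p. Then s ∈ L (it reads the same in both directions) and |s| = 2p + 1 ≥ p.
By the pumping lemma, s = xyz for some x, y, z with |xy| ≤ p, |y| ≥ 1, and xy^i z ∈ L for every i ≥ 0.
Since |xy| ≤ p and the first p symbols of s are all a's, y = a^k for some k with 1 ≤ k ≤ p.

Take i = 0: xy⁰z = a^(p − k) b a^p.
Its reversal is a^p b a^(p − k). These differ because the block of a's before the unique b has length p − k in one and p in the other, and p − k ≠ p since k ≥ 1. So xy⁰z is not a palindrome, i.e. xy⁰z ∉ L.

This contradicts the pumping lemma, which requires xy^i z ∈ L for all i ≥ 0.
Hence L = {w ∈ {a,b}* : w = w^R} is not regular. ∎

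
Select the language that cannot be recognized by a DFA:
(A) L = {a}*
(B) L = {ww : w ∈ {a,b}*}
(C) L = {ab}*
(B) {ww : w ∈ {a,b}*}

(B) L = {ww : w ∈ {a,b}*} is NOT regular.

The pumping lemma can be used to prove this:
After pumping, the two halves no longer match

The other languages are regular because they can be recognized by finite automata.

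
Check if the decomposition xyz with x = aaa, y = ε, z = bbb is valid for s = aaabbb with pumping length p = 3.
Violated: |y| > 0

The decomposition x = aaa, y = ε, z = bbb for s = aaabbb with p = 3
violates the constraint: |y| > 0

|y| = 0, but the pumping lemma requires |y| > 0 (y must be non-empty).

Pumping lemma constraints:
1. xyz = s (decomposition is valid)
2. |xy| ≤ p
3. |y| > 0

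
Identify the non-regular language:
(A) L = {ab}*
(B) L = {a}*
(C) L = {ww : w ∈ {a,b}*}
(C) {ww : w ∈ {a,b}*}

(C) L = {ww : w ∈ {a,b}*} is NOT regular.

The pumping lemma can be used to prove this:
After pumping, the two halves no longer match

The other languages are regular because they can be recognized by finite automata.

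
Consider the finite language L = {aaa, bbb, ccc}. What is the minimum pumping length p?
p = 4

For a finite language L, the pumping lemma holds vacuously if p > max|s| for s ∈ L.

The longest string in L = {aaa, bbb, ccc} has length 3.
If p = 4, then no string s ∈ L has |s| ≥ p, so the condition is vacuously true.

The minimum pumping length is p = 4.

Why no smaller p works: for any p ≤ 3, the longest string s ∈ L has |s| = 3 ≥ p, so it would
have to be pumpable; but pumping up (i = 2, 3, ...) produces ever longer strings, which cannot all lie in the
finite language L. So the pumping property fails for every p ≤ 3.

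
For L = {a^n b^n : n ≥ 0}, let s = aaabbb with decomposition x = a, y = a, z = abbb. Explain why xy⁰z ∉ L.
xy⁰z = aabbb ∉ L

Pumping with i = 0 replaces y = a by y⁰ = ε:
- Original: s = xyz = aaabbb; aaabbb = a^3 b^3 has equal counts (3 = 3), so it is in L
- Pumped: xy⁰z = a · ε · abbb = aabbb
- aabbb has 2 a's and 3 b's; 2 ≠ 3, so it is not in L

The pumping lemma would require xy⁰z ∈ L, so this decomposition yields a contradiction.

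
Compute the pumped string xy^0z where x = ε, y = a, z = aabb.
aabb

Given x = '', y = 'a', z = 'aabb' and i = 0:

xy^0z = x + y·y·...·y (0 times) + z
       = '' + 'a'^0 + 'aabb'
       = '' + '' + 'aabb'
       = 'aabb'

The pumped string is 'aabb' with length 4.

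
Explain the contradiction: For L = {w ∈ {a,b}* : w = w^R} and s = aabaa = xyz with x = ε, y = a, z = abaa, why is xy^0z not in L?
xy⁰z = abaa ∉ L

Pumping with i = 0 replaces y = a by y⁰ = ε:
- Original: s = xyz = aabaa; aabaa reversed is aabaa, the same string, so it is a palindrome and is in L
- Pumped: xy⁰z = ε · ε · abaa = abaa
- abaa reversed is aaba ≠ abaa, so it is not a palindrome and is not in L

The pumping lemma would require xy⁰z ∈ L, so this decomposition yields a contradiction.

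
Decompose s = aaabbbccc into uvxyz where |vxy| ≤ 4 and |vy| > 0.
u='aa', v='a', x='bb', y='b', z='ccc'

For s = aaabbbccc with pumping length p = 4:

One valid decomposition:
- u = 'aa'
- v = 'a'
- x = 'bb'
- y = 'b'
- z = 'ccc'

Verification:
- uvxyz = 'aa' + 'a' + 'bb' + 'b' + 'ccc' = aaabbbccc ✓
- |vxy| = |'abbb'| = 4 ≤ 4 ✓
- |vy| = |'ab'| = 2 > 0 ✓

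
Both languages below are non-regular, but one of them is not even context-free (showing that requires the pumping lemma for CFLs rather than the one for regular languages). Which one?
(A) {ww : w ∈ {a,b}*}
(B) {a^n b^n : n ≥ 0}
(A) {ww : w ∈ {a,b}*}

(A) {ww : w ∈ {a,b}*} requires the CFL pumping lemma.

- {a^n b^n : n ≥ 0} is context-free (but not regular)
  • Can be shown non-regular with the regular pumping lemma
  • After pumping, the number of a's and b's become unequal

- {ww : w ∈ {a,b}*} is NOT context-free
  • Requires the CFL pumping lemma to prove
  • Cannot verify equality of two arbitrary substrings

The CFL pumping lemma is "stronger" in that it can prove non-membership
in the larger class of context-free languages.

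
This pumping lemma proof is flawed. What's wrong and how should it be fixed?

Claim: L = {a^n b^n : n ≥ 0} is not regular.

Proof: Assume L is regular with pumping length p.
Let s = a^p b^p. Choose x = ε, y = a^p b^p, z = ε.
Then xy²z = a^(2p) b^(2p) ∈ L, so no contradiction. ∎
Error: The decomposition violates |xy| ≤ p. With y = a^p b^p, |xy| = |y| = 2p > p. (The proof also miscomputes xy²z, which would be a^p b^p a^p b^p rather than a^(2p) b^(2p), and it wrongly treats one harmless decomposition as settling the matter — the prover does not get to choose the decomposition.)

Correction: The pumping lemma requires |xy| ≤ p, and the argument must handle every decomposition satisfying |xy| ≤ p, |y| ≥ 1. Since s starts with p a's, any such y consists only of a's, say y = a^k with k ≥ 1. Then xy²z = a^(p+k) b^p has unequal numbers of a's and b's, so xy²z ∉ L — the required contradiction.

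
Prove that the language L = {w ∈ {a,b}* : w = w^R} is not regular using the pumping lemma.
Assume for contradiction that L is regular, and let p ≥ 1 be the pumping length given by the pumping lemma.
Choose s = a^p b a^p. Then s ∈ L (it reads the same in both directions) and |s| = 2p + 1 ≥ p.
By the pumping lemma, s = xyz for some x, y, z with |xy| ≤ p, |y| ≥ 1, and xy^i z ∈ L for every i ≥ 0.
Since |xy| ≤ p and the first p symbols of s are all a's, y = a^k for some k with 1 ≤ k ≤ p.

Take i = 0: xy⁰z = a^(p − k) b a^p.
Its reversal is a^p b a^(p − k). These differ because the block of a's before the unique b has length p − k in one and p in the other, and p − k ≠ p since k ≥ 1. So xy⁰z is not a palindrome, i.e. xy⁰z ∉ L.

This contradicts the pumping lemma, which requires xy^i z ∈ L for all i ≥ 0.
Hence L = {w ∈ {a,b}* : w = w^R} is not regular. ∎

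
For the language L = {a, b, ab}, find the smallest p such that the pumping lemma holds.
p = 3

For a finite language L, the pumping lemma holds vacuously if p > max|s| for s ∈ L.

The longest string in L = {a, b, ab} has length 2.
If p = 3, then no string s ∈ L has |s| ≥ p, so the condition is vacuously true.

The minimum pumping length is p = 3.

Why no smaller p works: for any p ≤ 2, the longest string s ∈ L has |s| = 2 ≥ p, so it would
have to be pumpable; but pumping up (i = 2, 3, ...) produces ever longer strings, which cannot all lie in the
finite language L. So the pumping property fails for every p ≤ 2.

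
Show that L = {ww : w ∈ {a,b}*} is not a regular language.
Assume for contradiction that L is regular, and let p ≥ 1 be the pumping length given by the pumping lemma.
Choose s = a^p b a^p b. Then s ∈ L (take w = a^p b) and |s| = 2p + 2 ≥ p.
By the pumping lemma, s = xyz for some x, y, z with |xy| ≤ p, |y| ≥ 1, and xy^i z ∈ L for every i ≥ 0.
Since |xy| ≤ p and the first p symbols of s are all a's, y = a^k for some k with 1 ≤ k ≤ p.

Take i = 2: t = xy²z = a^(p + k) b a^p b.
Suppose t = uu for some string u. The string t contains exactly two b's and ends in b, so u contains exactly one b and ends in b; hence u = a^j b for some j, and uu = a^j b a^j b. Comparing with t = a^(p + k) b a^p b forces j = p + k (first block) and j = p (second block), which is impossible since k ≥ 1. So t ∉ L.

This contradicts the pumping lemma, which requires xy^i z ∈ L for all i ≥ 0.
Hence L = {ww : w ∈ {a,b}*} is not regular. ∎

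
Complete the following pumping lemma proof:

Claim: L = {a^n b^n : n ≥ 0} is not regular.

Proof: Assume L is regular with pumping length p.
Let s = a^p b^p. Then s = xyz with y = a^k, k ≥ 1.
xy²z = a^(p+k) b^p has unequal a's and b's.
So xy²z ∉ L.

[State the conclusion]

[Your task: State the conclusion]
This contradicts the pumping lemma for regular languages,
which guarantees xy^i z ∈ L for all i ≥ 0.

Since our assumption that L is regular leads to a contradiction,
we conclude that L = {a^n b^n : n ≥ 0} is NOT regular. ∎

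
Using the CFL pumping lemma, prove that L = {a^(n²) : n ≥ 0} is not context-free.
Assume for contradiction that L is context-free, and let p ≥ 1 be the pumping length given by the pumping lemma for CFLs.
Choose s = a^(p²). Then s ∈ L and |s| = p² ≥ p.
By the CFL pumping lemma, s = uvxyz for some u, v, x, y, z with |vxy| ≤ p, |vy| ≥ 1, and uv^i xy^i z ∈ L for every i ≥ 0.
All symbols are a's, so only lengths matter: let k = |vy|, with 1 ≤ k ≤ |vxy| ≤ p.

Take i = 2: |uv²xy²z| = p² + k, and p² < p² + k ≤ p² + p < (p + 1)².
So the length lies strictly between consecutive squares and is not a perfect square; uv²xy²z ∉ L.

This contradicts the CFL pumping lemma, which requires uv^i xy^i z ∈ L for all i ≥ 0.
Hence L = {a^(n²) : n ≥ 0} is not context-free. ∎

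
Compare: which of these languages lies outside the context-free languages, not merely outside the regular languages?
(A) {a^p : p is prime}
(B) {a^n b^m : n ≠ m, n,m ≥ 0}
(A) {a^p : p is prime}

(A) {a^p : p is prime} requires the CFL pumping lemma.

- {a^n b^m : n ≠ m, n,m ≥ 0} is context-free (but not regular)
  • Can be shown non-regular with the regular pumping lemma
  • After pumping a's, we can make n = m

- {a^p : p is prime} is NOT context-free
  • Requires the CFL pumping lemma to prove
  • The CFL pumping lemma also fails because prime gaps are unbounded

The CFL pumping lemma is "stronger" in that it can prove non-membership
in the larger class of context-free languages.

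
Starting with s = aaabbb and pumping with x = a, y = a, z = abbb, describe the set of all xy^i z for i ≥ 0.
{xy^i z : i ≥ 0} = {a^(2+i) b^3 : i ≥ 0} = {aabbb, aaabbb, aaaabbb, ...}

With x = a, y = a, z = abbb: Starting with aaabbb and pumping the second 'a', we get strings with 2+i a's followed by 3 b's for i = 0, 1, 2, ...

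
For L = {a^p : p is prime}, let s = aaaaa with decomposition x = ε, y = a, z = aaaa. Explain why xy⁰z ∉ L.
xy⁰z = aaaa ∉ L

Pumping with i = 0 replaces y = a by y⁰ = ε:
- Original: s = xyz = aaaaa; aaaaa has length 5, which is prime, so it is in L
- Pumped: xy⁰z = ε · ε · aaaa = aaaa
- aaaa has length 4 = 2 × 2, which is not prime, so it is not in L

The pumping lemma would require xy⁰z ∈ L, so this decomposition yields a contradiction.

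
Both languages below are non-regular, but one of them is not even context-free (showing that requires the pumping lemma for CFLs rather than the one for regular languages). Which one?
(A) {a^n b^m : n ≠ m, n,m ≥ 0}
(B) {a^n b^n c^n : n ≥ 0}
(B) {a^n b^n c^n : n ≥ 0}

(B) {a^n b^n c^n : n ≥ 0} requires the CFL pumping lemma.

- {a^n b^m : n ≠ m, n,m ≥ 0} is context-free (but not regular)
  • Can be shown non-regular with the regular pumping lemma
  • After pumping a's, we can make n = m

- {a^n b^n c^n : n ≥ 0} is NOT context-free
  • Requires the CFL pumping lemma to prove
  • Cannot maintain three equal counts simultaneously

The CFL pumping lemma is "stronger" in that it can prove non-membership
in the larger class of context-free languages.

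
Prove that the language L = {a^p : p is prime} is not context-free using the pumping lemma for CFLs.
Assume for contradiction that L is context-free, and let p ≥ 1 be the pumping length given by the pumping lemma for CFLs.
Choose a prime q with q ≥ p and let s = a^q. Then s ∈ L and |s| = q ≥ p.
By the CFL pumping lemma, s = uvxyz for some u, v, x, y, z with |vxy| ≤ p, |vy| ≥ 1, and uv^i xy^i z ∈ L for every i ≥ 0.
All symbols are a's, so only lengths matter: let k = |vy|, with 1 ≤ k ≤ p. Then |uv^i xy^i z| = q + (i − 1)k.

Take i = q + 1: the length is q + qk = q(k + 1).
Both factors satisfy q ≥ 2 and k + 1 ≥ 2, so q(k + 1) is composite and uv^(q+1) xy^(q+1) z ∉ L.

This contradicts the CFL pumping lemma, which requires uv^i xy^i z ∈ L for all i ≥ 0.
Hence L = {a^p : p is prime} is not context-free. ∎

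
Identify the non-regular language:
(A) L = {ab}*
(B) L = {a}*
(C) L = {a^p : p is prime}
(C) {a^p : p is prime}

(C) L = {a^p : p is prime} is NOT regular.

The pumping lemma can be used to prove this:
After pumping, the length becomes composite

The other languages are regular because they can be recognized by finite automata.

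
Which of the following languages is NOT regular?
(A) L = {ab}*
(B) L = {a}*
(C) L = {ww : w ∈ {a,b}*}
(C) {ww : w ∈ {a,b}*}

(C) L = {ww : w ∈ {a,b}*} is NOT regular.

The pumping lemma can be used to prove this:
After pumping, the two halves no longer match

The other languages are regular because they can be recognized by finite automata.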